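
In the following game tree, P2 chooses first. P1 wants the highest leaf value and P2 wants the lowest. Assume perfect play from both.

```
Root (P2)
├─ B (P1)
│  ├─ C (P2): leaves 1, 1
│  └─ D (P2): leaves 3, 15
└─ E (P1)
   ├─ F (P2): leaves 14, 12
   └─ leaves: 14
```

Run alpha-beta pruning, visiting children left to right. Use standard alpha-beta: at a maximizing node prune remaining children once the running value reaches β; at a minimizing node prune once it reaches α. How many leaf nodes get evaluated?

6

C [α=-∞,β=+∞]: v=1
D [α=1,β=+∞]: v=3
B [α=-∞,β=+∞]: v=3
F [α=-∞,β=3]: v=12
E [α=-∞,β=3]: v=12 after child 1 ≥ β → β-cutoff, skip 1
Root [α=-∞,β=+∞]: v=3
Leaves evaluated: 6 of 7.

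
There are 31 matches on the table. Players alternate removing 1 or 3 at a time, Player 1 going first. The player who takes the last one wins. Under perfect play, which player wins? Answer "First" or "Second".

First

Compute winning (W) and losing (L) positions by backward induction:
i:   0  1  2  3  4  5  6  7  8  9 10 11 12 13 14 15 16 17 18 19 20 21 22 23 24 25 26 27 28 29 30 31
     L  W  L  W  L  W  L  W  L  W  L  W  L  W  L  W  L  W  L  W  L  W  L  W  L  W  L  W  L  W  L  W
Position 31 is W, so the first player wins.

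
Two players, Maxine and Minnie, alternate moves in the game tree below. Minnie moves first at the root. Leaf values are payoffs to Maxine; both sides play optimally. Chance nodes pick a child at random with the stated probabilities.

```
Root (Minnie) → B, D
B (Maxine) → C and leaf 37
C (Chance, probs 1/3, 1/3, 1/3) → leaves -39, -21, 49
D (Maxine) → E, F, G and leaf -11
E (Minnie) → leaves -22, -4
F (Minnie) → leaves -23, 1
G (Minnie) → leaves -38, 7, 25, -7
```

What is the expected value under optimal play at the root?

-11

C (Chance): 1/3·-39 + 1/3·-21 + 1/3·49 = -3.67
B (Maxine): max(-3.67, 37) = 37
E (Minnie): min(-22, -4) = -22
F (Minnie): min(-23, 1) = -23
G (Minnie): min(-38, 7, 25, -7) = -38
D (Maxine): max(-22, -23, -38, -11) = -11
Root (Minnie): min(37, -11) = -11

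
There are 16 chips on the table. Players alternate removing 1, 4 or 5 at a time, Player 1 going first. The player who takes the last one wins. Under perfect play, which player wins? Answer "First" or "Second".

Positions where the player to move wins (W) vs loses (L):
i:   0  1  2  3  4  5  6  7  8  9 10 11 12 13 14 15 16
     L  W  L  W  W  W  W  W  L  W  L  W  W  W  W  W  L
Position 16 is L, so the second player wins.

Second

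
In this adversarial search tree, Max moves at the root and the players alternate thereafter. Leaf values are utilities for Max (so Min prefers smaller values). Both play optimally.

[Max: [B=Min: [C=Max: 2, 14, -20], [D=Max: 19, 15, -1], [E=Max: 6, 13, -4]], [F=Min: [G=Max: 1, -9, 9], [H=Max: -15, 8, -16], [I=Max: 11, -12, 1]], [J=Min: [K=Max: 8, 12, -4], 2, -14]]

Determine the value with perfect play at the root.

C (Max): max(2, 14, -20) = 14
D (Max): max(19, 15, -1) = 19
E (Max): max(6, 13, -4) = 13
B (Min): min(14, 19, 13) = 13
G (Max): max(1, -9, 9) = 9
H (Max): max(-15, 8, -16) = 8
I (Max): max(11, -12, 1) = 11
F (Min): min(9, 8, 11) = 8
K (Max): max(8, 12, -4) = 12
J (Min): min(12, 2, -14) = -14
Root (Max): max(13, 8, -14) = 13

13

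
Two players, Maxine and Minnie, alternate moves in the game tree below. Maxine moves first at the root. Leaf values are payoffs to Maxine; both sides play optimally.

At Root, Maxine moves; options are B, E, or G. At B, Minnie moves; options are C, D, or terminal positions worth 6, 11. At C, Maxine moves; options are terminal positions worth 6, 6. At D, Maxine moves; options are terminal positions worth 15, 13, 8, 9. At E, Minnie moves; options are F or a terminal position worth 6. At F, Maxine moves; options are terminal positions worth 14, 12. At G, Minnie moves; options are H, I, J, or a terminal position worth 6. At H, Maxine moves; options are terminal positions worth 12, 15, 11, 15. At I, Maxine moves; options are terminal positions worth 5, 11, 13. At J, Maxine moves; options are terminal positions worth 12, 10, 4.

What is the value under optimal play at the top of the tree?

C (Maxine): max(6, 6) = 6
D (Maxine): max(15, 13, 8, 9) = 15
B (Minnie): min(6, 15, 6, 11) = 6
F (Maxine): max(14, 12) = 14
E (Minnie): min(14, 6) = 6
H (Maxine): max(12, 15, 11, 15) = 15
I (Maxine): max(5, 11, 13) = 13
J (Maxine): max(12, 10, 4) = 12
G (Minnie): min(15, 13, 12, 6) = 6
Root (Maxine): max(6, 6, 6) = 6

6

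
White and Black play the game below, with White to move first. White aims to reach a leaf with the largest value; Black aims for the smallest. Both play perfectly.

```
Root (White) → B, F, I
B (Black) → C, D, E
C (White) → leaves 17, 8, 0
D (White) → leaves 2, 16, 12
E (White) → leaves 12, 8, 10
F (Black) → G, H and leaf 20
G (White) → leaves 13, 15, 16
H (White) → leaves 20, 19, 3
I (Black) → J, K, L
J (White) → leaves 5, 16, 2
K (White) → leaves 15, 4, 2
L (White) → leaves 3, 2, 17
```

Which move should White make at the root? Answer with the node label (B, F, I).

C (White): max(17, 8, 0) = 17
D (White): max(2, 16, 12) = 16
E (White): max(12, 8, 10) = 12
B (Black): min(17, 16, 12) = 12
G (White): max(13, 15, 16) = 16
H (White): max(20, 19, 3) = 20
F (Black): min(16, 20, 20) = 16
J (White): max(5, 16, 2) = 16
K (White): max(15, 4, 2) = 15
L (White): max(3, 2, 17) = 17
I (Black): min(16, 15, 17) = 15
Root (White): max(12, 16, 15) = 16
White picks the child with the highest value: F (value 16).

F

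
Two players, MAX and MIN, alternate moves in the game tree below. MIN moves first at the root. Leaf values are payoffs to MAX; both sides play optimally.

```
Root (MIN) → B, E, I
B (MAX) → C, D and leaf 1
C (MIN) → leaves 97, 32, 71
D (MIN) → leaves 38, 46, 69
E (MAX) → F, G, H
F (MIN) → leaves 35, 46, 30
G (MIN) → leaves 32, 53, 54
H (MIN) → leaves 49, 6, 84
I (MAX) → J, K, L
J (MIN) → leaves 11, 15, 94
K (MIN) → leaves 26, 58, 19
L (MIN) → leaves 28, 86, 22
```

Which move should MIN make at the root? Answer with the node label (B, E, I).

C (MIN): min(97, 32, 71) = 32
D (MIN): min(38, 46, 69) = 38
B (MAX): max(32, 38, 1) = 38
F (MIN): min(35, 46, 30) = 30
G (MIN): min(32, 53, 54) = 32
H (MIN): min(49, 6, 84) = 6
E (MAX): max(30, 32, 6) = 32
J (MIN): min(11, 15, 94) = 11
K (MIN): min(26, 58, 19) = 19
L (MIN): min(28, 86, 22) = 22
I (MAX): max(11, 19, 22) = 22
Root (MIN): min(38, 32, 22) = 22
MIN picks the child with the lowest value: I (value 22).

I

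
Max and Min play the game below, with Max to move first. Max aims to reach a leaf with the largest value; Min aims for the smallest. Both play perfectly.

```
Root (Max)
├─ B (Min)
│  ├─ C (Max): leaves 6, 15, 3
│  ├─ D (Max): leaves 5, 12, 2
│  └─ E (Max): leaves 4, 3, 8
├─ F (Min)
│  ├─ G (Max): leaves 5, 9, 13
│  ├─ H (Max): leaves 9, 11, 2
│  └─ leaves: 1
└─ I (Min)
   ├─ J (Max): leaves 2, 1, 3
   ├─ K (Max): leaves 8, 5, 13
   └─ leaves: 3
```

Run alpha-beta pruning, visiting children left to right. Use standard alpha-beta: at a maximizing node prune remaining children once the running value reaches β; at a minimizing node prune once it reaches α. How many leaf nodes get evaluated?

C [α=-∞,β=+∞]: v=15
D [α=-∞,β=15]: v=12
E [α=-∞,β=12]: v=8
B [α=-∞,β=+∞]: v=8
G [α=8,β=+∞]: v=13
H [α=8,β=13]: v=11
F [α=8,β=+∞]: v=1
J [α=8,β=+∞]: v=3
I [α=8,β=+∞]: v=3 after child 1 ≤ α → α-cutoff, skip 2
Root [α=-∞,β=+∞]: v=8
Leaves evaluated: 19 of 23.

19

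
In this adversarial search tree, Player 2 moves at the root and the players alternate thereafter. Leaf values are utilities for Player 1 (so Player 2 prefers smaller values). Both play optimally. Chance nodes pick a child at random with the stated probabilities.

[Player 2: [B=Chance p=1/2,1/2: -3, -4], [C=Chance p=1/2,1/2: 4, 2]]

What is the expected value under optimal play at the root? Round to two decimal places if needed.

-3.5

B (Chance): 1/2·-3 + 1/2·-4 = -3.5
C (Chance): 1/2·4 + 1/2·2 = 3
Root (Player 2): min(-3.5, 3) = -3.5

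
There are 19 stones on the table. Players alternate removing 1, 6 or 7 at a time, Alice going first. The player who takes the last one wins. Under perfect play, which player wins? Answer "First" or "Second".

W/L table (W = player to move can force a win):
i:   0  1  2  3  4  5  6  7  8  9 10 11 12 13 14 15 16 17 18 19
     L  W  L  W  L  W  W  W  W  W  W  W  L  W  L  W  L  W  W  W
Position 19 is W, so the first player wins.

First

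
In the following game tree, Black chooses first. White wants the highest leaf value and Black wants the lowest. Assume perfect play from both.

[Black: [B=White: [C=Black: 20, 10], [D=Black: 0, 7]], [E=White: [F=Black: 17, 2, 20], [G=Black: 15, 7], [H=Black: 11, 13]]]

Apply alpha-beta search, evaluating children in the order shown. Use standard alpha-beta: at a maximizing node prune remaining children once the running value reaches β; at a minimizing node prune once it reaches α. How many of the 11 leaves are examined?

C [α=-∞,β=+∞]: v=10
D [α=10,β=+∞]: v=0 after child 1 ≤ α → α-cutoff, skip 1
B [α=-∞,β=+∞]: v=10
F [α=-∞,β=10]: v=2
G [α=2,β=10]: v=7
H [α=7,β=10]: v=11
E [α=-∞,β=10]: v=11
Root [α=-∞,β=+∞]: v=10
Leaves evaluated: 10 of 11.

10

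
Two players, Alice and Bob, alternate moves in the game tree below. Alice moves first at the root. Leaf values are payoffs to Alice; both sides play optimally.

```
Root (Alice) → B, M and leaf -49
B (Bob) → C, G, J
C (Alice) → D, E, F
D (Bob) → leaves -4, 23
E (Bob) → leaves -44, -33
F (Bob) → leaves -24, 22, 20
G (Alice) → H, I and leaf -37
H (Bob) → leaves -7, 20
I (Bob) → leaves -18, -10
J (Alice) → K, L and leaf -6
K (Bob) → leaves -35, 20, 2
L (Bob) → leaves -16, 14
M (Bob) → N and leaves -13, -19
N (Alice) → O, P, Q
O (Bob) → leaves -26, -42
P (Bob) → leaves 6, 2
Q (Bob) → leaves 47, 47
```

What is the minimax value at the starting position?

D (Bob): min(-4, 23) = -4
E (Bob): min(-44, -33) = -44
F (Bob): min(-24, 22, 20) = -24
C (Alice): max(-4, -44, -24) = -4
H (Bob): min(-7, 20) = -7
I (Bob): min(-18, -10) = -18
G (Alice): max(-7, -18, -37) = -7
K (Bob): min(-35, 20, 2) = -35
L (Bob): min(-16, 14) = -16
J (Alice): max(-35, -16, -6) = -6
B (Bob): min(-4, -7, -6) = -7
O (Bob): min(-26, -42) = -42
P (Bob): min(6, 2) = 2
Q (Bob): min(47, 47) = 47
N (Alice): max(-42, 2, 47) = 47
M (Bob): min(47, -13, -19) = -19
Root (Alice): max(-7, -19, -49) = -7

-7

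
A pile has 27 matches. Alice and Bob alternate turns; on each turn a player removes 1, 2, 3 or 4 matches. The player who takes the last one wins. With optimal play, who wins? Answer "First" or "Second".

Positions where the player to move wins (W) vs loses (L):
i:   0  1  2  3  4  5  6  7  8  9 10 11 12 13 14 15 16 17 18 19 20 21 22 23 24 25 26 27
     L  W  W  W  W  L  W  W  W  W  L  W  W  W  W  L  W  W  W  W  L  W  W  W  W  L  W  W
Position 27 is W, so the first player wins.

First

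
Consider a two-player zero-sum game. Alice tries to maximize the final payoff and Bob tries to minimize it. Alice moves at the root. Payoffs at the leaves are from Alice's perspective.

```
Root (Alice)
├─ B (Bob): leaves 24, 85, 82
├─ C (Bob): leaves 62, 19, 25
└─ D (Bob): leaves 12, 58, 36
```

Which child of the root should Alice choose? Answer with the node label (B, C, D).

B

B (Bob): min(24, 85, 82) = 24
C (Bob): min(62, 19, 25) = 19
D (Bob): min(12, 58, 36) = 12
Root (Alice): max(24, 19, 12) = 24
Alice picks the child with the highest value: B (value 24).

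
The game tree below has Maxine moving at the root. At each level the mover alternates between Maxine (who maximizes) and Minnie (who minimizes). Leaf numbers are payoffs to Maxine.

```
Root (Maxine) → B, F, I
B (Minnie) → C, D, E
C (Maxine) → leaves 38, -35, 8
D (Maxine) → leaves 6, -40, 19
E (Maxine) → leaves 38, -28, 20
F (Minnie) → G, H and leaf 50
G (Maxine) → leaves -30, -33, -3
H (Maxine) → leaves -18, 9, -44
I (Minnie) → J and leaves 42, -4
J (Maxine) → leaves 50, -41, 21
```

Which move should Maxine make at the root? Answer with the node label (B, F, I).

B

C (Maxine): max(38, -35, 8) = 38
D (Maxine): max(6, -40, 19) = 19
E (Maxine): max(38, -28, 20) = 38
B (Minnie): min(38, 19, 38) = 19
G (Maxine): max(-30, -33, -3) = -3
H (Maxine): max(-18, 9, -44) = 9
F (Minnie): min(-3, 9, 50) = -3
J (Maxine): max(50, -41, 21) = 50
I (Minnie): min(50, 42, -4) = -4
Root (Maxine): max(19, -3, -4) = 19
Maxine picks the child with the highest value: B (value 19).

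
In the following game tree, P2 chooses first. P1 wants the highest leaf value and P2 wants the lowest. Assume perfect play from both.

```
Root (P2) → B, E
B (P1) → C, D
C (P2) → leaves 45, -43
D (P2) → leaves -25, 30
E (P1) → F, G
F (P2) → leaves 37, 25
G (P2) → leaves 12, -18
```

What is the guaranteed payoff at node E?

25

F: min(37, 25) = 25
G: min(12, -18) = -18
E: max(25, -18) = 25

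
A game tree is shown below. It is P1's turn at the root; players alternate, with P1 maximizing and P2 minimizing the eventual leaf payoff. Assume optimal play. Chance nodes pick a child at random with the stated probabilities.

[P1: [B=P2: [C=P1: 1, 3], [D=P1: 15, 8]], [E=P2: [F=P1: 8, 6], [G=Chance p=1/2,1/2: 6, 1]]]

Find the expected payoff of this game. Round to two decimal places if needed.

C (P1): max(1, 3) = 3
D (P1): max(15, 8) = 15
B (P2): min(3, 15) = 3
F (P1): max(8, 6) = 8
G (Chance): 1/2·6 + 1/2·1 = 3.5
E (P2): min(8, 3.5) = 3.5
Root (P1): max(3, 3.5) = 3.5

3.5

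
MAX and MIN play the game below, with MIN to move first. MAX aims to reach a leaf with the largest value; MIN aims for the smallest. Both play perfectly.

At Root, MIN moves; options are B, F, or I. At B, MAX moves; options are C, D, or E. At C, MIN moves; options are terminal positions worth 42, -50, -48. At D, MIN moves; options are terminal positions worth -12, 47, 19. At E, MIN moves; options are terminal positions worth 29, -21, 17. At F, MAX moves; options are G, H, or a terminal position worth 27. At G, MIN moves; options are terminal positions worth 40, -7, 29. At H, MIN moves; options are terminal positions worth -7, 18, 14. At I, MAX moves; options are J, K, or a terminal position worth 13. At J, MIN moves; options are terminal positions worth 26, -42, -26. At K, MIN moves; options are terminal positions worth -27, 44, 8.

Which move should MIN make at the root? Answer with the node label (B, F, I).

C (MIN): min(42, -50, -48) = -50
D (MIN): min(-12, 47, 19) = -12
E (MIN): min(29, -21, 17) = -21
B (MAX): max(-50, -12, -21) = -12
G (MIN): min(40, -7, 29) = -7
H (MIN): min(-7, 18, 14) = -7
F (MAX): max(-7, -7, 27) = 27
J (MIN): min(26, -42, -26) = -42
K (MIN): min(-27, 44, 8) = -27
I (MAX): max(-42, -27, 13) = 13
Root (MIN): min(-12, 27, 13) = -12
MIN picks the child with the lowest value: B (value -12).

B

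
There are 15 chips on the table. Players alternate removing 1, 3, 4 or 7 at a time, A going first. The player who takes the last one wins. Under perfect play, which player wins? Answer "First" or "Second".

First

W/L table (W = player to move can force a win):
i:   0  1  2  3  4  5  6  7  8  9 10 11 12 13 14 15
     L  W  L  W  W  W  W  W  L  W  L  W  W  W  W  W
Position 15 is W, so the first player wins.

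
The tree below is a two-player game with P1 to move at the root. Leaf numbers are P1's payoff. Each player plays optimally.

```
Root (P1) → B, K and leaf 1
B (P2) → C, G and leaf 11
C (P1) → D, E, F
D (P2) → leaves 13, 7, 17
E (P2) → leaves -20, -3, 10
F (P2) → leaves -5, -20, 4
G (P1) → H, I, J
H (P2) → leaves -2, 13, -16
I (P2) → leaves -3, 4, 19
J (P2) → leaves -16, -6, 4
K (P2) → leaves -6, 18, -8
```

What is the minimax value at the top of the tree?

1

D (P2): min(13, 7, 17) = 7
E (P2): min(-20, -3, 10) = -20
F (P2): min(-5, -20, 4) = -20
C (P1): max(7, -20, -20) = 7
H (P2): min(-2, 13, -16) = -16
I (P2): min(-3, 4, 19) = -3
J (P2): min(-16, -6, 4) = -16
G (P1): max(-16, -3, -16) = -3
B (P2): min(7, -3, 11) = -3
K (P2): min(-6, 18, -8) = -8
Root (P1): max(-3, -8, 1) = 1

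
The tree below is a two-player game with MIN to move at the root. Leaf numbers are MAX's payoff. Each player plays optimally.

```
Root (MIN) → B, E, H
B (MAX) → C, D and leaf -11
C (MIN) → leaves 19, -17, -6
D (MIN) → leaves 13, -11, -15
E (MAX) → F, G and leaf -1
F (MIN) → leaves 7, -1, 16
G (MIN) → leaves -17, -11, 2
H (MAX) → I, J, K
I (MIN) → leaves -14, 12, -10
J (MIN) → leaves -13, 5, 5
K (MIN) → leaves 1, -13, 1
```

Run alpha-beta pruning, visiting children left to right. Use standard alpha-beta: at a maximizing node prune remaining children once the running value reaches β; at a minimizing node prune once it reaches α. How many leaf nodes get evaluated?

18

C [α=-∞,β=+∞]: v=-17
D [α=-17,β=+∞]: v=-15
B [α=-∞,β=+∞]: v=-11
F [α=-∞,β=-11]: v=-1
E [α=-∞,β=-11]: v=-1 after child 1 ≥ β → β-cutoff, skip 2
I [α=-∞,β=-11]: v=-14
J [α=-14,β=-11]: v=-13
K [α=-13,β=-11]: v=-13 after child 2 ≤ α → α-cutoff, skip 1
H [α=-∞,β=-11]: v=-13
Root [α=-∞,β=+∞]: v=-13
Leaves evaluated: 18 of 23.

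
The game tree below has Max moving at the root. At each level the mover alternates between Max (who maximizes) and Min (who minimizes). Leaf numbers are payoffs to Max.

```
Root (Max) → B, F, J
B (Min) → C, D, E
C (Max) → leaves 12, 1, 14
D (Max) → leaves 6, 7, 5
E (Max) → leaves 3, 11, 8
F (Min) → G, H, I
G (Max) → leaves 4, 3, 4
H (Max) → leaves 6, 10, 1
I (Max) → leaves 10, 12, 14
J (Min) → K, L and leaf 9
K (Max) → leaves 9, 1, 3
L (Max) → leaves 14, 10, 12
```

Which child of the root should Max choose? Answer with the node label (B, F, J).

C (Max): max(12, 1, 14) = 14
D (Max): max(6, 7, 5) = 7
E (Max): max(3, 11, 8) = 11
B (Min): min(14, 7, 11) = 7
G (Max): max(4, 3, 4) = 4
H (Max): max(6, 10, 1) = 10
I (Max): max(10, 12, 14) = 14
F (Min): min(4, 10, 14) = 4
K (Max): max(9, 1, 3) = 9
L (Max): max(14, 10, 12) = 14
J (Min): min(9, 14, 9) = 9
Root (Max): max(7, 4, 9) = 9
Max picks the child with the highest value: J (value 9).

J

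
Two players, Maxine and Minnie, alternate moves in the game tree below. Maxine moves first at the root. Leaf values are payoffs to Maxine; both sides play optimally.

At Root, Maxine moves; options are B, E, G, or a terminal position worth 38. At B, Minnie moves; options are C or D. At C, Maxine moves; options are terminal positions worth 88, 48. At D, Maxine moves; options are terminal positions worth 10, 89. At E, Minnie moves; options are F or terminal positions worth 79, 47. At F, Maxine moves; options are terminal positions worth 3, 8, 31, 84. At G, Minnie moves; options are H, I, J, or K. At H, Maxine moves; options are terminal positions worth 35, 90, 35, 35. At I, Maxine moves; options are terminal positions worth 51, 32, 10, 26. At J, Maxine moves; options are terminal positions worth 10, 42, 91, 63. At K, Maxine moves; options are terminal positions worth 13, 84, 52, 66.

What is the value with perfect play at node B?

88

C: max(88, 48) = 88
D: max(10, 89) = 89
B: min(88, 89) = 88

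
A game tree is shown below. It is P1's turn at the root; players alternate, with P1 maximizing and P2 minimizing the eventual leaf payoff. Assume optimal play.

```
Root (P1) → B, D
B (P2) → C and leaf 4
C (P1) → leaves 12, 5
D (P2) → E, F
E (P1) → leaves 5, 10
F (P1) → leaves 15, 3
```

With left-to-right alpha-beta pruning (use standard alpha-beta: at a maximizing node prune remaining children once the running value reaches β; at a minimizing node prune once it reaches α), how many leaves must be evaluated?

6

C [α=-∞,β=+∞]: v=12
B [α=-∞,β=+∞]: v=4
E [α=4,β=+∞]: v=10
F [α=4,β=10]: v=15 after child 1 ≥ β → β-cutoff, skip 1
D [α=4,β=+∞]: v=10
Root [α=-∞,β=+∞]: v=10
Leaves evaluated: 6 of 7.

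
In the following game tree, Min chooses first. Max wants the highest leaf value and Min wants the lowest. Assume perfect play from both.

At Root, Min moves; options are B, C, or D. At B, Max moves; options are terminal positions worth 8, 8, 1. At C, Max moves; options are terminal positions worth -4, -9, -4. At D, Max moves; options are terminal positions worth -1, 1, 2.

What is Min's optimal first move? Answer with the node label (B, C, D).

B (Max): max(8, 8, 1) = 8
C (Max): max(-4, -9, -4) = -4
D (Max): max(-1, 1, 2) = 2
Root (Min): min(8, -4, 2) = -4
Min picks the child with the lowest value: C (value -4).

C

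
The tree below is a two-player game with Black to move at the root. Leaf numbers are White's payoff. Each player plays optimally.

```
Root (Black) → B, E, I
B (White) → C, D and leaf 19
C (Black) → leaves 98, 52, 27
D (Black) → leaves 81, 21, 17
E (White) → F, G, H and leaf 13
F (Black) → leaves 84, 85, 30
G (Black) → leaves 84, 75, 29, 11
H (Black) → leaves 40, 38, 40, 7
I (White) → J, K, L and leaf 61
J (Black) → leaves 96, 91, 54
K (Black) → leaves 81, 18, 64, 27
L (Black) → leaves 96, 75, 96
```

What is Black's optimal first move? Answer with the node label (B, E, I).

C (Black): min(98, 52, 27) = 27
D (Black): min(81, 21, 17) = 17
B (White): max(27, 17, 19) = 27
F (Black): min(84, 85, 30) = 30
G (Black): min(84, 75, 29, 11) = 11
H (Black): min(40, 38, 40, 7) = 7
E (White): max(30, 11, 7, 13) = 30
J (Black): min(96, 91, 54) = 54
K (Black): min(81, 18, 64, 27) = 18
L (Black): min(96, 75, 96) = 75
I (White): max(54, 18, 75, 61) = 75
Root (Black): min(27, 30, 75) = 27
Black picks the child with the lowest value: B (value 27).

B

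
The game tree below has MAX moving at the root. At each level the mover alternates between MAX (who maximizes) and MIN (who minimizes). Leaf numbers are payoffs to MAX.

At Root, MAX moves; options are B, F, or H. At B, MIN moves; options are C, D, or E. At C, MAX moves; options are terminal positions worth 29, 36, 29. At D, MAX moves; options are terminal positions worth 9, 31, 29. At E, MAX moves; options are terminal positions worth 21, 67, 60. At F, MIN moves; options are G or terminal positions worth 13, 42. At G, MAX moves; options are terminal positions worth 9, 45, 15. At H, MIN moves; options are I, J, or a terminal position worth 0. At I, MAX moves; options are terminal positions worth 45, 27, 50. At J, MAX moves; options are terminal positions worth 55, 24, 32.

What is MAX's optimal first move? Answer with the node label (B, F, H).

C (MAX): max(29, 36, 29) = 36
D (MAX): max(9, 31, 29) = 31
E (MAX): max(21, 67, 60) = 67
B (MIN): min(36, 31, 67) = 31
G (MAX): max(9, 45, 15) = 45
F (MIN): min(45, 13, 42) = 13
I (MAX): max(45, 27, 50) = 50
J (MAX): max(55, 24, 32) = 55
H (MIN): min(50, 55, 0) = 0
Root (MAX): max(31, 13, 0) = 31
MAX picks the child with the highest value: B (value 31).

B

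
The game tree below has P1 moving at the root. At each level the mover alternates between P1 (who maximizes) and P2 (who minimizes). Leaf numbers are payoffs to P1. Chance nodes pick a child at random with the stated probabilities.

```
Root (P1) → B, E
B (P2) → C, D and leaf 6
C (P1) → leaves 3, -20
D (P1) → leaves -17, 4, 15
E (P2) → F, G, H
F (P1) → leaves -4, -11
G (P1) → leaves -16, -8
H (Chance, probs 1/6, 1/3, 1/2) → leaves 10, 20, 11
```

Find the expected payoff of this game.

C (P1): max(3, -20) = 3
D (P1): max(-17, 4, 15) = 15
B (P2): min(3, 15, 6) = 3
F (P1): max(-4, -11) = -4
G (P1): max(-16, -8) = -8
H (Chance): 1/6·10 + 1/3·20 + 1/2·11 = 13.83
E (P2): min(-4, -8, 13.83) = -8
Root (P1): max(3, -8) = 3

3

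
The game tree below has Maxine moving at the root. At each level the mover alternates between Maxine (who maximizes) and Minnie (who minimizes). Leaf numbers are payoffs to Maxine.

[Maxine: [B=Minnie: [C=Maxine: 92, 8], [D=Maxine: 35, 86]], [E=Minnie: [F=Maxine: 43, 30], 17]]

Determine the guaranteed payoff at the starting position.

C (Maxine): max(92, 8) = 92
D (Maxine): max(35, 86) = 86
B (Minnie): min(92, 86) = 86
F (Maxine): max(43, 30) = 43
E (Minnie): min(43, 17) = 17
Root (Maxine): max(86, 17) = 86

86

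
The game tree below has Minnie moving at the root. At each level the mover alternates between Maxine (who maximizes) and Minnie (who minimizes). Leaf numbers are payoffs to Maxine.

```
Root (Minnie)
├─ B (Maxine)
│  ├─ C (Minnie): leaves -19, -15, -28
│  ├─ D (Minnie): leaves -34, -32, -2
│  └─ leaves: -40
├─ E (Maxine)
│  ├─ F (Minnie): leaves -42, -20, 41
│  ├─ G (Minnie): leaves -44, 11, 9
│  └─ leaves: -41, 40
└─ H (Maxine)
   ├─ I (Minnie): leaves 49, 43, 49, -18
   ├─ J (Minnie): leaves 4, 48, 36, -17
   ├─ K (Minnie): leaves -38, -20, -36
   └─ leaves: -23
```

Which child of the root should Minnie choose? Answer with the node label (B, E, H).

B

C (Minnie): min(-19, -15, -28) = -28
D (Minnie): min(-34, -32, -2) = -34
B (Maxine): max(-28, -34, -40) = -28
F (Minnie): min(-42, -20, 41) = -42
G (Minnie): min(-44, 11, 9) = -44
E (Maxine): max(-42, -44, -41, 40) = 40
I (Minnie): min(49, 43, 49, -18) = -18
J (Minnie): min(4, 48, 36, -17) = -17
K (Minnie): min(-38, -20, -36) = -38
H (Maxine): max(-18, -17, -38, -23) = -17
Root (Minnie): min(-28, 40, -17) = -28
Minnie picks the child with the lowest value: B (value -28).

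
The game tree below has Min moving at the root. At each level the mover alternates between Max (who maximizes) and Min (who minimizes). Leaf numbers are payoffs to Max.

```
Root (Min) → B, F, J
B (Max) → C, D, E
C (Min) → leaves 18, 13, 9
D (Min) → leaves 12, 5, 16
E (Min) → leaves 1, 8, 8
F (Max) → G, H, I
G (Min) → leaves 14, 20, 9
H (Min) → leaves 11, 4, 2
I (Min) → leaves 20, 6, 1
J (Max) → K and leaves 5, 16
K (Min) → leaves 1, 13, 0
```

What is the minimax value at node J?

K: min(1, 13, 0) = 0
J: max(0, 5, 16) = 16

16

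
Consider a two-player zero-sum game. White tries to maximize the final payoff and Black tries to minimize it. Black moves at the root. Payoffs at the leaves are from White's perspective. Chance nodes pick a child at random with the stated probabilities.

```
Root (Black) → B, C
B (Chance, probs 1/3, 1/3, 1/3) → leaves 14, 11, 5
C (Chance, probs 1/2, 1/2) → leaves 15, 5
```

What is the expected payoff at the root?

10

B (Chance): 1/3·14 + 1/3·11 + 1/3·5 = 10
C (Chance): 1/2·15 + 1/2·5 = 10
Root (Black): min(10, 10) = 10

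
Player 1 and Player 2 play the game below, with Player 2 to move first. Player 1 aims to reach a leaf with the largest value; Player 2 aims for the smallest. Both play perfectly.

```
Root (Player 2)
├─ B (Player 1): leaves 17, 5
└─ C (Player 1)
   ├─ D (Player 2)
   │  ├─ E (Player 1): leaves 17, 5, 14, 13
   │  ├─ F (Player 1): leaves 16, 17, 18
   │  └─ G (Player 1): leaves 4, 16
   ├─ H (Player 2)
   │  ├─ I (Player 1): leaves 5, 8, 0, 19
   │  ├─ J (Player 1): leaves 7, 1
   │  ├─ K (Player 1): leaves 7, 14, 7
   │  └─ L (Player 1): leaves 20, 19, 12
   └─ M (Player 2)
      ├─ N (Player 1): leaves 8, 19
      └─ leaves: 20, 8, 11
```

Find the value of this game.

16

B (Player 1): max(17, 5) = 17
E (Player 1): max(17, 5, 14, 13) = 17
F (Player 1): max(16, 17, 18) = 18
G (Player 1): max(4, 16) = 16
D (Player 2): min(17, 18, 16) = 16
I (Player 1): max(5, 8, 0, 19) = 19
J (Player 1): max(7, 1) = 7
K (Player 1): max(7, 14, 7) = 14
L (Player 1): max(20, 19, 12) = 20
H (Player 2): min(19, 7, 14, 20) = 7
N (Player 1): max(8, 19) = 19
M (Player 2): min(19, 20, 8, 11) = 8
C (Player 1): max(16, 7, 8) = 16
Root (Player 2): min(17, 16) = 16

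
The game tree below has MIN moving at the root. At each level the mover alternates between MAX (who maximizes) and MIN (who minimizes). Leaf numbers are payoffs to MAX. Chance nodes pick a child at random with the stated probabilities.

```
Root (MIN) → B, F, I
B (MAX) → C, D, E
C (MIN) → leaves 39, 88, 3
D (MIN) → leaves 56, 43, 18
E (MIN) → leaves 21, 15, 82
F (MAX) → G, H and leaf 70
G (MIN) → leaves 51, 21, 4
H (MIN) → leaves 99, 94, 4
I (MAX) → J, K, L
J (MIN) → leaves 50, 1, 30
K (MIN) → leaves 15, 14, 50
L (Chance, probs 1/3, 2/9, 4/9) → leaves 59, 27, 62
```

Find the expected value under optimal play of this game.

18

C (MIN): min(39, 88, 3) = 3
D (MIN): min(56, 43, 18) = 18
E (MIN): min(21, 15, 82) = 15
B (MAX): max(3, 18, 15) = 18
G (MIN): min(51, 21, 4) = 4
H (MIN): min(99, 94, 4) = 4
F (MAX): max(4, 4, 70) = 70
J (MIN): min(50, 1, 30) = 1
K (MIN): min(15, 14, 50) = 14
L (Chance): 1/3·59 + 2/9·27 + 4/9·62 = 53.22
I (MAX): max(1, 14, 53.22) = 53.22
Root (MIN): min(18, 70, 53.22) = 18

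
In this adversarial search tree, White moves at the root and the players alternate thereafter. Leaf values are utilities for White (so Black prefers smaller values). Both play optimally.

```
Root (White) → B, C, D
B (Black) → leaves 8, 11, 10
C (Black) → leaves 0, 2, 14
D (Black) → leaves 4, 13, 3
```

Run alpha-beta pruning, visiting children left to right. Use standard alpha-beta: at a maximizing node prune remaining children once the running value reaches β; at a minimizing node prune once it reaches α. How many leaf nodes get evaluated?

5

B [α=-∞,β=+∞]: v=8
C [α=8,β=+∞]: v=0 after child 1 ≤ α → α-cutoff, skip 2
D [α=8,β=+∞]: v=4 after child 1 ≤ α → α-cutoff, skip 2
Root [α=-∞,β=+∞]: v=8
Leaves evaluated: 5 of 9.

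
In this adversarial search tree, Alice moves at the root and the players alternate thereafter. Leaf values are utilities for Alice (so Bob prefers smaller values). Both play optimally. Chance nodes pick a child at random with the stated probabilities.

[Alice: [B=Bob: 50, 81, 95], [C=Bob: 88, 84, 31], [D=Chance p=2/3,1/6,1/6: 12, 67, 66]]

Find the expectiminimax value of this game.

B (Bob): min(50, 81, 95) = 50
C (Bob): min(88, 84, 31) = 31
D (Chance): 2/3·12 + 1/6·67 + 1/6·66 = 30.17
Root (Alice): max(50, 31, 30.17) = 50

50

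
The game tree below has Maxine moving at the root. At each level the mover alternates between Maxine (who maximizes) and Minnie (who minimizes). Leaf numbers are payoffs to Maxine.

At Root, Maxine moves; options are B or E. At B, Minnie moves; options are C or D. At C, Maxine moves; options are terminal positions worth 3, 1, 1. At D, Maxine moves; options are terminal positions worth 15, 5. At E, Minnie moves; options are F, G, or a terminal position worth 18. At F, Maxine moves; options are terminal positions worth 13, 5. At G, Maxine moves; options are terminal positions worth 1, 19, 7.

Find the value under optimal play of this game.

C (Maxine): max(3, 1, 1) = 3
D (Maxine): max(15, 5) = 15
B (Minnie): min(3, 15) = 3
F (Maxine): max(13, 5) = 13
G (Maxine): max(1, 19, 7) = 19
E (Minnie): min(13, 19, 18) = 13
Root (Maxine): max(3, 13) = 13

13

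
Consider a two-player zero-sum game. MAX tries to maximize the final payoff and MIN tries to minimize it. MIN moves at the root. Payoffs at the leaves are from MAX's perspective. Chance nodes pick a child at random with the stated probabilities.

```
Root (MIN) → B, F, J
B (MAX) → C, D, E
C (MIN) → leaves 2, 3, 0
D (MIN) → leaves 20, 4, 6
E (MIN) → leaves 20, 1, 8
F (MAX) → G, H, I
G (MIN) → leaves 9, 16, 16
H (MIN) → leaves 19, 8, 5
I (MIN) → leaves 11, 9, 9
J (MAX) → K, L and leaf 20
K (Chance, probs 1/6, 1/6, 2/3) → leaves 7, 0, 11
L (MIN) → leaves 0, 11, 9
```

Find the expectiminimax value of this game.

4

C (MIN): min(2, 3, 0) = 0
D (MIN): min(20, 4, 6) = 4
E (MIN): min(20, 1, 8) = 1
B (MAX): max(0, 4, 1) = 4
G (MIN): min(9, 16, 16) = 9
H (MIN): min(19, 8, 5) = 5
I (MIN): min(11, 9, 9) = 9
F (MAX): max(9, 5, 9) = 9
K (Chance): 1/6·7 + 1/6·0 + 2/3·11 = 8.5
L (MIN): min(0, 11, 9) = 0
J (MAX): max(8.5, 0, 20) = 20
Root (MIN): min(4, 9, 20) = 4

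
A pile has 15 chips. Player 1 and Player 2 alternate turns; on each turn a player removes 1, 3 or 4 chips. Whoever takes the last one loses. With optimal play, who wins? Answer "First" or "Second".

W/L table (W = player to move can force a win):
i:   0  1  2  3  4  5  6  7  8  9 10 11 12 13 14 15
     W  L  W  L  W  W  W  W  L  W  L  W  W  W  W  L
Position 15 is L, so the second player wins.

Second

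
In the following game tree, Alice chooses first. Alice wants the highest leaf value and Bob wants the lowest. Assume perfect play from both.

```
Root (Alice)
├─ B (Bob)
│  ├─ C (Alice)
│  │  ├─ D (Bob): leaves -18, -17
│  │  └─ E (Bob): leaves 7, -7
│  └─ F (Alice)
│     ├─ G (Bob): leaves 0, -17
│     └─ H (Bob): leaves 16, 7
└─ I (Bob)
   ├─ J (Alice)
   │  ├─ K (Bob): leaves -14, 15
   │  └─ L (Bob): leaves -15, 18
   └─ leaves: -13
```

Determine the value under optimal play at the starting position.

D (Bob): min(-18, -17) = -18
E (Bob): min(7, -7) = -7
C (Alice): max(-18, -7) = -7
G (Bob): min(0, -17) = -17
H (Bob): min(16, 7) = 7
F (Alice): max(-17, 7) = 7
B (Bob): min(-7, 7) = -7
K (Bob): min(-14, 15) = -14
L (Bob): min(-15, 18) = -15
J (Alice): max(-14, -15) = -14
I (Bob): min(-14, -13) = -14
Root (Alice): max(-7, -14) = -7

-7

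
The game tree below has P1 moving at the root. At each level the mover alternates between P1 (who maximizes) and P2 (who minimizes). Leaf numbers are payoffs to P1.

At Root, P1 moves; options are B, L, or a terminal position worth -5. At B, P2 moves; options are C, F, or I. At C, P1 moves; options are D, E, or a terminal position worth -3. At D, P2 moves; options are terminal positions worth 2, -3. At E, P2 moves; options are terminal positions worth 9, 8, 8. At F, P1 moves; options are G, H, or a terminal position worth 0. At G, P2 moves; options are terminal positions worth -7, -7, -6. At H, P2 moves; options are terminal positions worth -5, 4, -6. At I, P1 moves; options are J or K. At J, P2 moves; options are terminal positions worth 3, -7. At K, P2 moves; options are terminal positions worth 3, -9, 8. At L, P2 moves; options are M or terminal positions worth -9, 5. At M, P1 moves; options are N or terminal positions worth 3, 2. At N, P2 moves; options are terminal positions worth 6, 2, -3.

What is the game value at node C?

8

D: min(2, -3) = -3
E: min(9, 8, 8) = 8
C: max(-3, 8, -3) = 8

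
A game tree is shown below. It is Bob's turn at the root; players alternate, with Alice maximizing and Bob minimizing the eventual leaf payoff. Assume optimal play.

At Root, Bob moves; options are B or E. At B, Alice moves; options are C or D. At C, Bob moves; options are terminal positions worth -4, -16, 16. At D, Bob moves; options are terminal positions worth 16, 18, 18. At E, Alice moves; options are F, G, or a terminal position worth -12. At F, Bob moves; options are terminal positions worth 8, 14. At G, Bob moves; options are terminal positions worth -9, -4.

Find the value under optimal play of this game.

C (Bob): min(-4, -16, 16) = -16
D (Bob): min(16, 18, 18) = 16
B (Alice): max(-16, 16) = 16
F (Bob): min(8, 14) = 8
G (Bob): min(-9, -4) = -9
E (Alice): max(8, -9, -12) = 8
Root (Bob): min(16, 8) = 8

8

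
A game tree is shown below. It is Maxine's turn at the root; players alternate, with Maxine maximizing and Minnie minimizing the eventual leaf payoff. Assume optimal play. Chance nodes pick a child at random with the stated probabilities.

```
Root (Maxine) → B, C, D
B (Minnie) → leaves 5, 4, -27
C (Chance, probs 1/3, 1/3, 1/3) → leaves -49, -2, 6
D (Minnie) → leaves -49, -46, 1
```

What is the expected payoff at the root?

B (Minnie): min(5, 4, -27) = -27
C (Chance): 1/3·-49 + 1/3·-2 + 1/3·6 = -15
D (Minnie): min(-49, -46, 1) = -49
Root (Maxine): max(-27, -15, -49) = -15

-15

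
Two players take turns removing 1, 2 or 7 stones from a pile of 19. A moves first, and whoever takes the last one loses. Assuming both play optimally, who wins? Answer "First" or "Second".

Mark each pile size as W (mover wins) or L (mover loses):
i:   0  1  2  3  4  5  6  7  8  9 10 11 12 13 14 15 16 17 18 19
     W  L  W  W  L  W  W  L  W  W  L  W  W  L  W  W  L  W  W  L
Position 19 is L, so the second player wins.

Second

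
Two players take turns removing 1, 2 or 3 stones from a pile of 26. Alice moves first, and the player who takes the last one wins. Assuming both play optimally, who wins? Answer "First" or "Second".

Compute winning (W) and losing (L) positions by backward induction:
i:   0  1  2  3  4  5  6  7  8  9 10 11 12 13 14 15 16 17 18 19 20 21 22 23 24 25 26
     L  W  W  W  L  W  W  W  L  W  W  W  L  W  W  W  L  W  W  W  L  W  W  W  L  W  W
Position 26 is W, so the first player wins.

First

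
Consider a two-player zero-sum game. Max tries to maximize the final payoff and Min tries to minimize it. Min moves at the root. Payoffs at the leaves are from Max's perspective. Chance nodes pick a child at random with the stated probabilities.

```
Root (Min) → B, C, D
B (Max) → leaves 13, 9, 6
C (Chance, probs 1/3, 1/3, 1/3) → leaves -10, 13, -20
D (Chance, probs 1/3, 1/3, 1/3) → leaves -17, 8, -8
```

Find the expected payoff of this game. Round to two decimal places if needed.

-5.67

B (Max): max(13, 9, 6) = 13
C (Chance): 1/3·-10 + 1/3·13 + 1/3·-20 = -5.67
D (Chance): 1/3·-17 + 1/3·8 + 1/3·-8 = -5.67
Root (Min): min(13, -5.67, -5.67) = -5.67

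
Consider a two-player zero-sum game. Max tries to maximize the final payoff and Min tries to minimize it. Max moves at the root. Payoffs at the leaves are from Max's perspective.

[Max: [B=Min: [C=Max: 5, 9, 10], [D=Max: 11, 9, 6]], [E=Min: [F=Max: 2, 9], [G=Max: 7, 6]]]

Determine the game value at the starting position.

C (Max): max(5, 9, 10) = 10
D (Max): max(11, 9, 6) = 11
B (Min): min(10, 11) = 10
F (Max): max(2, 9) = 9
G (Max): max(7, 6) = 7
E (Min): min(9, 7) = 7
Root (Max): max(10, 7) = 10

10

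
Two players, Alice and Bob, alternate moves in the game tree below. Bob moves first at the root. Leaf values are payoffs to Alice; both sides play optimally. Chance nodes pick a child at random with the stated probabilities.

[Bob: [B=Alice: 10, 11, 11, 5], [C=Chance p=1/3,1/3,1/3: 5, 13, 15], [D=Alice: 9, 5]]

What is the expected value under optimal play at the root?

B (Alice): max(10, 11, 11, 5) = 11
C (Chance): 1/3·5 + 1/3·13 + 1/3·15 = 11
D (Alice): max(9, 5) = 9
Root (Bob): min(11, 11, 9) = 9

9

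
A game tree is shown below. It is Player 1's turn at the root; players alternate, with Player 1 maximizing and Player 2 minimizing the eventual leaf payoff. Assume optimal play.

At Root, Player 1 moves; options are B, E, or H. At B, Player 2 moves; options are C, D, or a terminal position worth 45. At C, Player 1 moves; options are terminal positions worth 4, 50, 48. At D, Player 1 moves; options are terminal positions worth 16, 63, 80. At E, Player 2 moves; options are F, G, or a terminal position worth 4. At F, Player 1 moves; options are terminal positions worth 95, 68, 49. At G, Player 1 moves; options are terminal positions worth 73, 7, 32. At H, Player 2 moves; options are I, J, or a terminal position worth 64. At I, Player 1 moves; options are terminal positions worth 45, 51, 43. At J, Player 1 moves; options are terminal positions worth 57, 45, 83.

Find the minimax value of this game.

51

C (Player 1): max(4, 50, 48) = 50
D (Player 1): max(16, 63, 80) = 80
B (Player 2): min(50, 80, 45) = 45
F (Player 1): max(95, 68, 49) = 95
G (Player 1): max(73, 7, 32) = 73
E (Player 2): min(95, 73, 4) = 4
I (Player 1): max(45, 51, 43) = 51
J (Player 1): max(57, 45, 83) = 83
H (Player 2): min(51, 83, 64) = 51
Root (Player 1): max(45, 4, 51) = 51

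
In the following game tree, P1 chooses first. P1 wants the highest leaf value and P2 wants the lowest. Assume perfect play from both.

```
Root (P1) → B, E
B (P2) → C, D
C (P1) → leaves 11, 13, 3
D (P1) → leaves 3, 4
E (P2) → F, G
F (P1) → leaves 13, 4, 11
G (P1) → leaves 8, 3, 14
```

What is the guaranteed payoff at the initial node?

13

C (P1): max(11, 13, 3) = 13
D (P1): max(3, 4) = 4
B (P2): min(13, 4) = 4
F (P1): max(13, 4, 11) = 13
G (P1): max(8, 3, 14) = 14
E (P2): min(13, 14) = 13
Root (P1): max(4, 13) = 13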